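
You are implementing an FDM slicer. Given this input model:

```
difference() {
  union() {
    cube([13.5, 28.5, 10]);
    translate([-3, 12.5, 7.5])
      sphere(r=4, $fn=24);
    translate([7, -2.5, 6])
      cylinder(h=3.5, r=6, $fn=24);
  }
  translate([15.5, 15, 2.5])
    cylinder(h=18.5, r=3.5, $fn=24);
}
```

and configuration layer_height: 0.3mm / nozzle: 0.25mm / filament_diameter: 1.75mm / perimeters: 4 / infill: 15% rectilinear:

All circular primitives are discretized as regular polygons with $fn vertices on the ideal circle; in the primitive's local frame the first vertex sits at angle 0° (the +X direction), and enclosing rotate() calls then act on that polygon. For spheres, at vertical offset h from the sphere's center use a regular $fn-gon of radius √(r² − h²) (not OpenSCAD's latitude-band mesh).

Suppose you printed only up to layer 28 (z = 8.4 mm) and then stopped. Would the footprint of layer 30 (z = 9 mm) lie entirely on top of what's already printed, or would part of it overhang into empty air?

entirely on top

Compare the two slices. At z = 8.4: the 13.5×28.5 cube contributes its full rectangle (area 384.75 mm²); the r=4 sphere at (-3, 12.5) slices to a regular 24-gon of circumradius 3.897 (√(r²−h²) with h=0.9 from center) (area = (24/2)·3.897²·sin(360°/24) = 47.18 mm²); the r=6 cylinder at (7, -2.5) contributes a regular 24-gon of circumradius 6 (area = (24/2)·6.000²·sin(360°/24) = 111.81 mm²); Taking the union: the regions partially overlap — summed areas 543.74 mm² minus the doubly-counted overlap 29.91 mm² gives 513.82 mm² — area = 513.82 mm²; the cylinder at (15.5, 15): section is a regular 24-gon, circumradius r=3.5 (area = (24/2)·3.500²·sin(360°/24) = 38.05 mm²); Taking the first minus the rest: starting from that combined region (513.82 mm²), the r=3.5 cylinder at (15.5, 15) partially overlaps it — only the 5.91 mm² overlap (of its 38.05 mm²) is removed, clipping the outline — area = 507.91 mm². At z = 9: the cube (footprint 13.5×28.5) is included at this height (area 384.75 mm²); the r=4 sphere at (-3, 12.5) contributes a regular 24-gon of circumradius √(4²−1.5²) = 3.708 (area = (24/2)·3.708²·sin(360°/24) = 42.71 mm²); the cylinder at (7, -2.5): section is a regular 24-gon, circumradius r=6 (area = (24/2)·6.000²·sin(360°/24) = 111.81 mm²); Merging all regions: the regions partially overlap — summed areas 539.26 mm² minus the doubly-counted overlap 28.99 mm² gives 510.28 mm² — area = 510.28 mm²; the r=3.5 cylinder at (15.5, 15) contributes a regular 24-gon of circumradius 3.5 (area = (24/2)·3.500²·sin(360°/24) = 38.05 mm²); Subtracting the remaining from the first: starting from that combined region (510.28 mm²), the r=3.5 cylinder at (15.5, 15) partially overlaps it — only the 5.91 mm² overlap (of its 38.05 mm²) is removed, clipping the outline — area = 504.37 mm². Checking containment: the cross-section at z = 9 is a subset of the cross-section at z = 8.4.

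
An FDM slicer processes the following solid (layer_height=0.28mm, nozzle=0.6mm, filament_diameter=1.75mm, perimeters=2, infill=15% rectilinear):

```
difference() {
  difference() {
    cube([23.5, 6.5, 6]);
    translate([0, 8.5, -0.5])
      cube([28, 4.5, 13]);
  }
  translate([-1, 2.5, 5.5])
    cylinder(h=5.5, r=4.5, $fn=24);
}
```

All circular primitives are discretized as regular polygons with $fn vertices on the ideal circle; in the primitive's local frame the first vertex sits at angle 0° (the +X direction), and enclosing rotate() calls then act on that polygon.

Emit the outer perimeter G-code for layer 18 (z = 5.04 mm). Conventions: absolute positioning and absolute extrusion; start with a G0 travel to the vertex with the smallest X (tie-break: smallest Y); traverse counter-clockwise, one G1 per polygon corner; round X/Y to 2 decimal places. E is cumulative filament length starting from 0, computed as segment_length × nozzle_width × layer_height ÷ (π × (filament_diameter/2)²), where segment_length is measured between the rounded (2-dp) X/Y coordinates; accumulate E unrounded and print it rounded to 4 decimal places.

At z = 5.04 mm: the cube (footprint 23.5×6.5) is included at this height; the 28×4.5 cube at (0, 8.5) contributes its full rectangle; Taking the first minus the rest: starting from the 23.5×6.5 cube, the 28×4.5 cube at (0, 8.5) misses the remaining region (no effect) — 1 connected region; the cylinder at (-1, 2.5) does not reach this height (z outside [5.5, 11]); Taking the first minus the rest: none of the subtracted shapes is present at this height, so the result so far is unchanged — 1 connected region. The outline is a single polygon with 4 vertices. Extrusion per mm of travel: 0.6 × 0.28 / (π × 0.875²) = 0.069846. Accumulating E over each segment gives final E = 4.1908.

G0 X0.00 Y0.00 Z5.04
G1 X23.50 Y0.00 E1.6414
G1 X23.50 Y6.50 E2.0954
G1 X0.00 Y6.50 E3.7368
G1 X0.00 Y0.00 E4.1908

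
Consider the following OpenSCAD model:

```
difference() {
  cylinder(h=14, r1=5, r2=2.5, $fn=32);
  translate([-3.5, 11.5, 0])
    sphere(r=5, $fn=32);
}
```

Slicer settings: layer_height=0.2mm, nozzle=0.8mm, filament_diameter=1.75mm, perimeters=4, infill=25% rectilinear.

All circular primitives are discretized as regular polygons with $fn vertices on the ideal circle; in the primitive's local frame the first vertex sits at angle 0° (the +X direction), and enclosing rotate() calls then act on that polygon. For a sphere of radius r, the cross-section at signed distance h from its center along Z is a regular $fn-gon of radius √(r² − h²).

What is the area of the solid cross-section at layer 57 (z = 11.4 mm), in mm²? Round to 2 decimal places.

27.43 mm²

At z = 11.4 mm: the cone (r1=5→r2=2.5) has section circumradius 2.964 here — a regular 32-gon (area = (32/2)·2.964²·sin(360°/32) = 27.43 mm²); the sphere at (-3.5, 11.5) is not intersected at this z (|z−center|=11.400 > r=5); After the difference (first − rest): none of the subtracted shapes is present at this height, so the cone is unchanged — area = 27.43 mm². Overall, the cross-section is a single solid region. Net area = 27.43 mm².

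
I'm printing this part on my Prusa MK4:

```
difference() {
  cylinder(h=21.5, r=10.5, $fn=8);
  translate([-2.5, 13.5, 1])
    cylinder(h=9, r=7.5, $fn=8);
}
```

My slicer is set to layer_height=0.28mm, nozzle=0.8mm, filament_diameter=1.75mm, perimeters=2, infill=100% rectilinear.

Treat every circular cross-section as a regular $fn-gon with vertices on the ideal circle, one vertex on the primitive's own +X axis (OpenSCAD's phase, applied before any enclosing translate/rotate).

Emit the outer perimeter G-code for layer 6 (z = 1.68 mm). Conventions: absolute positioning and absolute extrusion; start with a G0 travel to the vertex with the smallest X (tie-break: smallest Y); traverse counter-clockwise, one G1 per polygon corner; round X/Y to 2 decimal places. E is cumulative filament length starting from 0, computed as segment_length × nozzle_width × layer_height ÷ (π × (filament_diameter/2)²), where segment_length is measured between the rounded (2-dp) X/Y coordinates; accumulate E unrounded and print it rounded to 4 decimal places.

G0 X-10.50 Y0.00 Z1.68
G1 X-7.42 Y-7.42 E0.7482
G1 X0.00 Y-10.50 E1.4964
G1 X7.42 Y-7.42 E2.2445
G1 X10.50 Y0.00 E2.9927
G1 X7.42 Y7.42 E3.7409
G1 X3.21 Y9.17 E4.1655
G1 X2.80 Y8.20 E4.2636
G1 X-2.50 Y6.00 E4.7980
G1 X-6.68 Y7.73 E5.2193
G1 X-7.42 Y7.42 E5.2940
G1 X-10.50 Y0.00 E6.0422

At z = 1.68 mm: the r=10.5 cylinder contributes a regular 8-gon of circumradius 10.5; the cylinder at (-2.5, 13.5): section is a regular 8-gon, circumradius r=7.5; Taking the first minus the rest: starting from the r=10.5 cylinder, the r=7.5 cylinder at (-2.5, 13.5) partially overlaps it — only the 22.59 mm² overlap (of its 159.10 mm²) is removed, clipping the outline — 1 connected region. The outline is a single polygon with 11 vertices. Extrusion per mm of travel: 0.8 × 0.28 / (π × 0.875²) = 0.093128. Accumulating E over each segment gives final E = 6.0422.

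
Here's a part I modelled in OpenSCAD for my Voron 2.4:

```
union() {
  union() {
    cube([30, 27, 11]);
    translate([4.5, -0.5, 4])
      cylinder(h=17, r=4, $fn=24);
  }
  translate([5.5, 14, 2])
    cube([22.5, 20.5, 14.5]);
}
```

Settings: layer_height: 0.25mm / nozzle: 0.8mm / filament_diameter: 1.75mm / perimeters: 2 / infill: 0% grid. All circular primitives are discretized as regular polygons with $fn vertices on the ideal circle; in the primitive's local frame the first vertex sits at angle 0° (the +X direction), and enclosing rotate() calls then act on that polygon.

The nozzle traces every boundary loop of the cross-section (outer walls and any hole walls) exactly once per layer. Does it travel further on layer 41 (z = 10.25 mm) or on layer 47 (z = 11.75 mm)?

Layer 41 (z = 10.25): the 30×27 cube contributes its full rectangle (perimeter 114.00 mm); the r=4 cylinder at (4.5, -0.5) contributes a regular 24-gon of circumradius 4 (perimeter = 2·24·4.000·sin(180°/24) = 25.06 mm); Merging all regions: the regions partially overlap (shared area 20.88 mm²), so the edge portions inside another operand are dropped and the merged outline is re-measured after clipping — boundary = 119.67 mm; the cube at (5.5, 14) (footprint 22.5×20.5) is included at this height (perimeter 86.00 mm); Merging all regions: the regions partially overlap (shared area 292.50 mm²), so the edge portions inside another operand are dropped and the merged outline is re-measured after clipping — boundary = 134.67 mm. So its perimeter = 134.67 mm. Layer 47 (z = 11.75): the cube does not reach this height (z outside [0, 11]); the r=4 cylinder at (4.5, -0.5) contributes a regular 24-gon of circumradius 4 (perimeter = 2·24·4.000·sin(180°/24) = 25.06 mm); Merging all regions: only the r=4 cylinder at (4.5, -0.5) is present, so the union is just that shape — boundary = 25.06 mm; the cube at (5.5, 14) is present — its section is the full 22.5×20.5 rectangle (perimeter 86.00 mm); Combining (union): the 2 present regions are separate (no shared area or edge), so areas and boundary lengths simply add and each stays a separate island — boundary = 111.06 mm. So its perimeter = 111.06 mm. Layer 41 is larger (134.67 vs 111.06 mm).

layer 41 (z = 10.25 mm)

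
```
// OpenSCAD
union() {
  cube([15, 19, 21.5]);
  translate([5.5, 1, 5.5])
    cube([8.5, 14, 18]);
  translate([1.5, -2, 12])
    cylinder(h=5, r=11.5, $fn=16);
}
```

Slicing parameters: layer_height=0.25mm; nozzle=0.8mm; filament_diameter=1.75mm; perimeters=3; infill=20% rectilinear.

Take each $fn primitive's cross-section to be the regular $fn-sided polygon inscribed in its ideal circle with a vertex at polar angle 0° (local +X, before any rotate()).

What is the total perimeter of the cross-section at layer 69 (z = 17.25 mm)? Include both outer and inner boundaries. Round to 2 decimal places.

At z = 17.25 mm: the 15×19 cube contributes its full rectangle (perimeter 68.00 mm); the cube at (5.5, 1) is present — its section is the full 8.5×14 rectangle (perimeter 45.00 mm); the cylinder at (1.5, -2) is absent (z outside [12, 17]); Merging all regions: the 8.5×14 cube at (5.5, 1) lies entirely inside the 15×19 cube, so the union is just the 15×19 cube — boundary = 68.00 mm. Overall, the cross-section is a single solid region. Total boundary length (outer) = 68.00 mm.

68.00 mm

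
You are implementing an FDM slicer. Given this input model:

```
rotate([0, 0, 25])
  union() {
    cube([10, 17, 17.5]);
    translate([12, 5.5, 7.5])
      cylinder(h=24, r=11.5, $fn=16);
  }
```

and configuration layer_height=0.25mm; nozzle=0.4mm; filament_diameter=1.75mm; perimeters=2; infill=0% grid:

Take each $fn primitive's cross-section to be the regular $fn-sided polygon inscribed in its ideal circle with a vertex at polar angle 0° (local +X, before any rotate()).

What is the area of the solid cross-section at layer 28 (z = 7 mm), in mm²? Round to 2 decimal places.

At z = 7 mm: the cube is present — its section is the full 10×17 rectangle (area 170.00 mm²); the cylinder at (12, 5.5) is absent (z outside [7.5, 31.5]); Merging all regions: only the 10×17 cube is present, so the union is just that shape — area = 170.00 mm²; (rotated 25° about Z; rotation is an isometry so areas/perimeters/island counts are preserved). Overall, the cross-section is a single solid region. Net area = 170.00 mm².

170.00 mm²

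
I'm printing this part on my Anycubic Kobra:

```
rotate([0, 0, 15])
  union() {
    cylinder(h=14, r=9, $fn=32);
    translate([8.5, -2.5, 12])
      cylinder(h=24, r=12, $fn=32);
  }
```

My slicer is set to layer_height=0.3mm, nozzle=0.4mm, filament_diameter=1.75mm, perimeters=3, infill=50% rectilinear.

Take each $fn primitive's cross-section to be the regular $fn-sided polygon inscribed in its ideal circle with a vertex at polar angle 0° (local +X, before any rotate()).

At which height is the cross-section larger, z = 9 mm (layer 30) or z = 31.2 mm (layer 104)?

Layer 30 (z = 9): the r=9 cylinder gives a regular 32-gon of circumradius 9 (constant along its height) (area = (32/2)·9.000²·sin(360°/32) = 252.84 mm²); the cylinder at (8.5, -2.5) is absent (z outside [12, 36]); Taking the union: only the r=9 cylinder is present, so the union is just that shape — area = 252.84 mm²; (rotated 15° about Z; rotation is an isometry so areas/perimeters/island counts are preserved). So its area = 252.84 mm². Layer 104 (z = 31.2): the cylinder is absent (z outside [0, 14]); the r=12 cylinder at (8.5, -2.5) contributes a regular 32-gon of circumradius 12 (area = (32/2)·12.000²·sin(360°/32) = 449.49 mm²); Combining (union): only the r=12 cylinder at (8.5, -2.5) is present, so the union is just that shape — area = 449.49 mm²; (whole slice rotated 15° about Z — lengths, areas and connectivity unchanged). So its area = 449.49 mm². Layer 104 is larger (449.49 vs 252.84 mm²).

layer 104 (z = 31.2 mm)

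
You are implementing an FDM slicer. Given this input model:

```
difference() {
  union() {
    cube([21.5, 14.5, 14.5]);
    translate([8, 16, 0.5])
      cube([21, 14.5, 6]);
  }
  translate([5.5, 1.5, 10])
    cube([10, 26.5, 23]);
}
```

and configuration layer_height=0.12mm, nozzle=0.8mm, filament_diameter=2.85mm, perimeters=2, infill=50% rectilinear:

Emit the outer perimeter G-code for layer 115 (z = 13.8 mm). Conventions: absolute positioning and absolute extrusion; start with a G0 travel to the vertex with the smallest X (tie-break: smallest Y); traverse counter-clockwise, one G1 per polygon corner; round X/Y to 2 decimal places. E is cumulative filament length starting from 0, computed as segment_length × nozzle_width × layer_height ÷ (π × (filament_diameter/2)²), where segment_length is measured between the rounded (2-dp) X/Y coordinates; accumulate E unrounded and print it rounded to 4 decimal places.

G0 X0.00 Y0.00 Z13.80
G1 X21.50 Y0.00 E0.3235
G1 X21.50 Y14.50 E0.5417
G1 X15.50 Y14.50 E0.6320
G1 X15.50 Y1.50 E0.8277
G1 X5.50 Y1.50 E0.9781
G1 X5.50 Y14.50 E1.1738
G1 X0.00 Y14.50 E1.2565
G1 X0.00 Y0.00 E1.4747

At z = 13.8 mm: the 21.5×14.5 cube contributes its full rectangle; the cube at (8, 16) is absent (z outside [0.5, 6.5]); Merging all regions: only the 21.5×14.5 cube is present, so the union is just that shape — 1 connected region; the cube at (5.5, 1.5) is present — its section is the full 10×26.5 rectangle; After the difference (first − rest): starting from that combined region, the 10×26.5 cube at (5.5, 1.5) partially overlaps it — only the 130.00 mm² overlap (of its 265.00 mm²) is removed, clipping the outline — 1 connected region. The outline is a single polygon with 8 vertices. Extrusion per mm of travel: 0.8 × 0.12 / (π × 1.425²) = 0.015048. Accumulating E over each segment gives final E = 1.4747.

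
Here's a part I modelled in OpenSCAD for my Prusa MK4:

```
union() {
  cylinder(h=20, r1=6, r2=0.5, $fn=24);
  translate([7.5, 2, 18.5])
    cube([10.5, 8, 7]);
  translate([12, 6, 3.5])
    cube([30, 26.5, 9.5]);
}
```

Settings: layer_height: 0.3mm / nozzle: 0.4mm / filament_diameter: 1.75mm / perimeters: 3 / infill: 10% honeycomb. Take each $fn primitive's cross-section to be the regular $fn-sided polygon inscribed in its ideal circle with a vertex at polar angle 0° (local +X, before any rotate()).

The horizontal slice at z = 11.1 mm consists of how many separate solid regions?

At z = 11.1 mm: the cone contributes a regular 24-gon of circumradius 2.948 (interpolated between r1=6 and r2=0.5 at t=0.555); the cube at (7.5, 2) does not reach this height (z outside [18.5, 25.5]); the cube at (12, 6) is present — its section is the full 30×26.5 rectangle; Taking the union: the 2 present regions are separate (no shared area or edge), so areas and boundary lengths simply add and each stays a separate island — 2 connected regions. The result has 2 disconnected regions.

2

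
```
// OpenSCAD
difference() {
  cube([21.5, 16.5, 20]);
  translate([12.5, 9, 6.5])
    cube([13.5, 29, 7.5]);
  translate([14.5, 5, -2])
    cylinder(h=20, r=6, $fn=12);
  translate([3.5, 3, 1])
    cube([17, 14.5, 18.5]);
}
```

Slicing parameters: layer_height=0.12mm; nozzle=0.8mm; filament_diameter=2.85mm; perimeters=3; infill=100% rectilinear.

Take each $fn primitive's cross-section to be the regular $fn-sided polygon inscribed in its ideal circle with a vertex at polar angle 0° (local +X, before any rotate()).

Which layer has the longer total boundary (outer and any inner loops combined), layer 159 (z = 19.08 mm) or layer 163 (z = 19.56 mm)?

layer 159 (z = 19.08 mm)

Layer 159 (z = 19.08): the 21.5×16.5 cube contributes its full rectangle (perimeter 76.00 mm); the cube at (12.5, 9) does not reach this height (z outside [6.5, 14]); the cylinder at (14.5, 5) does not reach this height (z outside [-2, 18]); the cube at (3.5, 3) is present — its section is the full 17×14.5 rectangle (perimeter 63.00 mm); Taking the first minus the rest: starting from the 21.5×16.5 cube, the 17×14.5 cube at (3.5, 3) partially overlaps it — only the 229.50 mm² overlap (of its 246.50 mm²) is removed, clipping the outline — boundary = 103.00 mm. So its perimeter = 103.00 mm. Layer 163 (z = 19.56): the cube is present — its section is the full 21.5×16.5 rectangle (perimeter 76.00 mm); the cube at (12.5, 9) is absent (z outside [6.5, 14]); the cylinder at (14.5, 5) is not intersected at this z (z outside [-2, 18]); the cube at (3.5, 3) does not reach this height (z outside [1, 19.5]); Taking the first minus the rest: none of the subtracted shapes is present at this height, so the 21.5×16.5 cube is unchanged — boundary = 76.00 mm. So its perimeter = 76.00 mm. Layer 159 is larger (103.00 vs 76.00 mm).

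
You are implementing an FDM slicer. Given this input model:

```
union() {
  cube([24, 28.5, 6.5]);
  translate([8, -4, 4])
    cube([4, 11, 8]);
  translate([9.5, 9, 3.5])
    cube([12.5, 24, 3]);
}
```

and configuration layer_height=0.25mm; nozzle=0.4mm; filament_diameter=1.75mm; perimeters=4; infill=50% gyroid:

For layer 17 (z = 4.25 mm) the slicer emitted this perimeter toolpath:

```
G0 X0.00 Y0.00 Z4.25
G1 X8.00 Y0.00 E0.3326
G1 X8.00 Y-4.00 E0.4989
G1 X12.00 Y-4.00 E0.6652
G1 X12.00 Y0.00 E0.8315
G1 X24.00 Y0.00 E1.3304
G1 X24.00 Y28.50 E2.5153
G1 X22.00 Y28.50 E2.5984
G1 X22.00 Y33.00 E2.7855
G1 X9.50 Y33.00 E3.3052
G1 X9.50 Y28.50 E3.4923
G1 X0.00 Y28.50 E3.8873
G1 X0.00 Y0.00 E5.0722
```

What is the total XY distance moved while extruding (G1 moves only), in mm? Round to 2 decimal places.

Sum the Euclidean lengths of each G1 segment: total = 122.00 mm.

122.00 mm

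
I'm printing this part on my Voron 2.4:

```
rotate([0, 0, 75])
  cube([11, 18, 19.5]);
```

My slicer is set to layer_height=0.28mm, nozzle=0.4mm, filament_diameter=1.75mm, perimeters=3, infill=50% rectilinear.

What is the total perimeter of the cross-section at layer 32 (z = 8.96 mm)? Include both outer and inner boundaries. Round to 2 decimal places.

58.00 mm

At z = 8.96 mm: the 11×18 cube contributes its full rectangle (perimeter 58.00 mm); (whole slice rotated 75° about Z — lengths, areas and connectivity unchanged). Overall, the cross-section is a single solid region. Total boundary length (outer) = 58.00 mm.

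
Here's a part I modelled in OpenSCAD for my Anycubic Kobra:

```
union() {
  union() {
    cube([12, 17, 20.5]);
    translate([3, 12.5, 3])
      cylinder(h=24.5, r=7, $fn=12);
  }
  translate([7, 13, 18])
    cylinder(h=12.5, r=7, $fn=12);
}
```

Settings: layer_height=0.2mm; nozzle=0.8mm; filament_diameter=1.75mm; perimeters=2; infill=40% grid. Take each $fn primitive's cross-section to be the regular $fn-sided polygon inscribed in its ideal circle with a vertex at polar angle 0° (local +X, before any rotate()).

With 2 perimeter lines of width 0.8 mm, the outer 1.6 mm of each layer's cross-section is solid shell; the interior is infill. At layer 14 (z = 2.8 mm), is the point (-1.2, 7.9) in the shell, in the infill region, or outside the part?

At z = 2.8 mm: the 12×17 cube contributes its full rectangle; the cylinder at (3, 12.5) does not reach this height (z outside [3, 27.5]); Taking the union: only the 12×17 cube is present, so the union is just that shape — 1 connected region; the cylinder at (7, 13) is not intersected at this z (z outside [18, 30.5]); Taking the union: only that combined region is present, so the union is just that shape — 1 connected region. Overall, the cross-section is a single solid region. The nearest boundary edge runs (0.00, 17.00)→(0.00, 0.00); distance from the point to it = 1.20 mm. The point is not inside any of the regions above, so it lies outside the cross-section (1.20 mm from the nearest boundary).

outside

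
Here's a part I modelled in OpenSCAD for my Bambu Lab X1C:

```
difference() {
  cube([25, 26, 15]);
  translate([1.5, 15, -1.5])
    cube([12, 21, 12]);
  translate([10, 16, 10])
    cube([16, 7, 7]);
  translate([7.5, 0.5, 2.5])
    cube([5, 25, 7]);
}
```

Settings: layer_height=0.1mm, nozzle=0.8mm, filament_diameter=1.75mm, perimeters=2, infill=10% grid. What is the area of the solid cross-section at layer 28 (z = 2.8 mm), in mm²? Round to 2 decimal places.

At z = 2.8 mm: the 25×26 cube contributes its full rectangle (area 650.00 mm²); the cube at (1.5, 15) is present — its section is the full 12×21 rectangle (area 252.00 mm²); the cube at (10, 16) is not intersected at this z (z outside [10, 17]); the cube at (7.5, 0.5) is present — its section is the full 5×25 rectangle (area 125.00 mm²); Taking the first minus the rest: starting from the 25×26 cube (650.00 mm²), the 12×21 cube at (1.5, 15) partially overlaps it — only the 132.00 mm² overlap (of its 252.00 mm²) is removed, clipping the outline; the 5×25 cube at (7.5, 0.5) partially overlaps it — only the 72.50 mm² overlap (of its 125.00 mm²) is removed, clipping the outline — area = 445.50 mm². Overall, the cross-section is a single solid region. Net area = 445.50 mm².

445.50 mm²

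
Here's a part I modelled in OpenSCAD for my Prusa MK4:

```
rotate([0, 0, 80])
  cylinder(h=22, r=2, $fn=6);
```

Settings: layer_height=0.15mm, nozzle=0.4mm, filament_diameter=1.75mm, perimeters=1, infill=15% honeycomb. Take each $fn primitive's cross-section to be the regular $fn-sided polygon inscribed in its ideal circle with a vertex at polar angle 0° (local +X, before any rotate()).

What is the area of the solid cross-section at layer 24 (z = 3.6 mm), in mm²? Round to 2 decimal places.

At z = 3.6 mm: the r=2 cylinder gives a regular 6-gon of circumradius 2 (constant along its height) (area = (6/2)·2.000²·sin(360°/6) = 10.39 mm²); (whole slice rotated 80° about Z — lengths, areas and connectivity unchanged). Overall, the cross-section is a single solid region. Net area = 10.39 mm².

10.39 mm²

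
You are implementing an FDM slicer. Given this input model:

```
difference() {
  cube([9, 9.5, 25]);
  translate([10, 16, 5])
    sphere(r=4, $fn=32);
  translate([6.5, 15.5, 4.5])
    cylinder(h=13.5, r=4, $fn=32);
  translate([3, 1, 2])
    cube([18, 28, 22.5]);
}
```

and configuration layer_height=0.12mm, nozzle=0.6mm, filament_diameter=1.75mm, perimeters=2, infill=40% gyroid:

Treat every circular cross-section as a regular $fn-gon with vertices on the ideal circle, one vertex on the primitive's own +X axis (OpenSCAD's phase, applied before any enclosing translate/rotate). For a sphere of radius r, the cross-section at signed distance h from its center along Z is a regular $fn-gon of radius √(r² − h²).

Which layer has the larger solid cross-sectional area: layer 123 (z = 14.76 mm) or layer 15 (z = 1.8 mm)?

Layer 123 (z = 14.76): the cube (footprint 9×9.5) is included at this height (area 85.50 mm²); the sphere at (10, 16) is not intersected at this z (|z−center|=9.760 > r=4); the r=4 cylinder at (6.5, 15.5) contributes a regular 32-gon of circumradius 4 (area = (32/2)·4.000²·sin(360°/32) = 49.94 mm²); the 18×28 cube at (3, 1) contributes its full rectangle (area 504.00 mm²); After the difference (first − rest): starting from the 9×9.5 cube (85.50 mm²), the r=4 cylinder at (6.5, 15.5) misses the remaining region (no effect); the 18×28 cube at (3, 1) partially overlaps it — only the 51.00 mm² overlap (of its 504.00 mm²) is removed, clipping the outline — area = 34.50 mm². So its area = 34.50 mm². Layer 15 (z = 1.8): the 9×9.5 cube contributes its full rectangle (area 85.50 mm²); the sphere at (10, 16): section is a regular 32-gon, circumradius = √(r²−h²) = √(4²−3.2²) = 2.400 (area = (32/2)·2.400²·sin(360°/32) = 17.98 mm²); the cylinder at (6.5, 15.5) does not reach this height (z outside [4.5, 18]); the cube at (3, 1) is not intersected at this z (z outside [2, 24.5]); After the difference (first − rest): starting from the 9×9.5 cube (85.50 mm²), the r=4 sphere at (10, 16) misses the remaining region (no effect) — area = 85.50 mm². So its area = 85.50 mm². Layer 15 is larger (85.50 vs 34.50 mm²).

layer 15 (z = 1.8 mm)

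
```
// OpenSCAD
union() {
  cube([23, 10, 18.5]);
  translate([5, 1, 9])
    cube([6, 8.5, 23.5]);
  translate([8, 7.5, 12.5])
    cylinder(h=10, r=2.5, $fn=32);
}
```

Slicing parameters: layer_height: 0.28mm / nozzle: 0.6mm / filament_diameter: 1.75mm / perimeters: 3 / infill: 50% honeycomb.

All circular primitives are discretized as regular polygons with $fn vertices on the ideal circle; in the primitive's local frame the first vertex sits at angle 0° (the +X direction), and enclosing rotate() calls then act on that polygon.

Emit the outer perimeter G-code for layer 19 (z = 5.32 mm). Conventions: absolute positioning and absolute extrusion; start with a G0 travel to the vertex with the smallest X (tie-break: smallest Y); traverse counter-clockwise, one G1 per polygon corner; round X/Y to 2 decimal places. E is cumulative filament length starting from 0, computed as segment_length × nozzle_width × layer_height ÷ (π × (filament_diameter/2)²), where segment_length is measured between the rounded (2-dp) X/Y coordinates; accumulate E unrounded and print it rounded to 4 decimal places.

At z = 5.32 mm: the cube (footprint 23×10) is included at this height; the cube at (5, 1) is not intersected at this z (z outside [9, 32.5]); the cylinder at (8, 7.5) does not reach this height (z outside [12.5, 22.5]); Combining (union): only the 23×10 cube is present, so the union is just that shape — 1 connected region. The outline is a single polygon with 4 vertices. Extrusion per mm of travel: 0.6 × 0.28 / (π × 0.875²) = 0.069846. Accumulating E over each segment gives final E = 4.6099.

G0 X0.00 Y0.00 Z5.32
G1 X23.00 Y0.00 E1.6065
G1 X23.00 Y10.00 E2.3049
G1 X0.00 Y10.00 E3.9114
G1 X0.00 Y0.00 E4.6099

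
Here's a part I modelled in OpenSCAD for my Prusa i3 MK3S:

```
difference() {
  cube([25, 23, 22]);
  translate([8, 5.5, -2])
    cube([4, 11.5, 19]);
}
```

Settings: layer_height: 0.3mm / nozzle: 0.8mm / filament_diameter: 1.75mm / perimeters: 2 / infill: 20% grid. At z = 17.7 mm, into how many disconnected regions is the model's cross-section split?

At z = 17.7 mm: the 25×23 cube contributes its full rectangle; the cube at (8, 5.5) is not intersected at this z (z outside [-2, 17]); After the difference (first − rest): none of the subtracted shapes is present at this height, so the 25×23 cube is unchanged — 1 connected region. The result has 1 disconnected region.

1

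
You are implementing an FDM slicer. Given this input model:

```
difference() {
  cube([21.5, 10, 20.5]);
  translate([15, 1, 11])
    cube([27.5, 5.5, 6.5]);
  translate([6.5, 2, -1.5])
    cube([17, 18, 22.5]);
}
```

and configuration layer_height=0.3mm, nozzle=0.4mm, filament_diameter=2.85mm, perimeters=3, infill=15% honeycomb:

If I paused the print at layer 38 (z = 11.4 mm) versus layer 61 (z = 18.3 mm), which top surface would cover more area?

layer 61 (z = 18.3 mm)

Layer 38 (z = 11.4): the 21.5×10 cube contributes its full rectangle (area 215.00 mm²); the cube at (15, 1) is present — its section is the full 27.5×5.5 rectangle (area 151.25 mm²); the 17×18 cube at (6.5, 2) contributes its full rectangle (area 306.00 mm²); After the difference (first − rest): starting from the 21.5×10 cube (215.00 mm²), the 27.5×5.5 cube at (15, 1) partially overlaps it — only the 35.75 mm² overlap (of its 151.25 mm²) is removed, clipping the outline; the 17×18 cube at (6.5, 2) partially overlaps it — only the 90.75 mm² overlap (of its 306.00 mm²) is removed, clipping the outline — area = 88.50 mm². So its area = 88.50 mm². Layer 61 (z = 18.3): the cube is present — its section is the full 21.5×10 rectangle (area 215.00 mm²); the cube at (15, 1) is not intersected at this z (z outside [11, 17.5]); the cube at (6.5, 2) is present — its section is the full 17×18 rectangle (area 306.00 mm²); After the difference (first − rest): starting from the 21.5×10 cube (215.00 mm²), the 17×18 cube at (6.5, 2) partially overlaps it — only the 120.00 mm² overlap (of its 306.00 mm²) is removed, clipping the outline — area = 95.00 mm². So its area = 95.00 mm². Layer 61 is larger (95.00 vs 88.50 mm²).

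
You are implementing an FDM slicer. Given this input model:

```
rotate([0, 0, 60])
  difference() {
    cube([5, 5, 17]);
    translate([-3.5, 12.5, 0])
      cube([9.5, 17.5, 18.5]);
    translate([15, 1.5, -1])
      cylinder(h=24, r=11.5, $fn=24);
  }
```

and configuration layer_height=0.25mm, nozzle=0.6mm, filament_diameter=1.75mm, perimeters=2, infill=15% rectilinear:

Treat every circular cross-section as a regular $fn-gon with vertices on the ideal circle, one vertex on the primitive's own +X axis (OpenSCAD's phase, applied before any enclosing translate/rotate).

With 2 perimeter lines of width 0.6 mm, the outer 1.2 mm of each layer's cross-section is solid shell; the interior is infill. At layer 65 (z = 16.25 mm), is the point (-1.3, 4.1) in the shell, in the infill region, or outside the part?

shell

At z = 16.25 mm: the cube is present — its section is the full 5×5 rectangle; the cube at (-3.5, 12.5) (footprint 9.5×17.5) is included at this height; the cylinder at (15, 1.5): section is a regular 24-gon, circumradius r=11.5; After the difference (first − rest): starting from the 5×5 cube, the 9.5×17.5 cube at (-3.5, 12.5) misses the remaining region (no effect); the r=11.5 cylinder at (15, 1.5) partially overlaps it — only the 6.51 mm² overlap (of its 410.75 mm²) is removed, clipping the outline — 1 connected region; (whole slice rotated 60° about Z — lengths, areas and connectivity unchanged). Overall, the cross-section is a single solid region. Undo the 60° rotation: the query point maps to (2.901, 3.176) in the un-rotated model frame. The nearest boundary edge runs (3.89, 4.48)→(3.50, 1.50); distance from the point to it = 0.81 mm. The point is inside the cross-section, 0.81 mm from the nearest boundary — within the 1.2 mm shell band (2 × 0.6).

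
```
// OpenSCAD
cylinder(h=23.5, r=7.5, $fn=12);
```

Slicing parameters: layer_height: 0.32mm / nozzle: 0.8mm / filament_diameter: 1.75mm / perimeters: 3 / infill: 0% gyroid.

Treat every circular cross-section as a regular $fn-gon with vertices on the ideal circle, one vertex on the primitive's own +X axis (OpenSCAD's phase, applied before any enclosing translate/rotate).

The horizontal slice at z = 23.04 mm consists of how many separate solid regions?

At z = 23.04 mm: the cylinder: section is a regular 12-gon, circumradius r=7.5. The result has 1 disconnected region.

1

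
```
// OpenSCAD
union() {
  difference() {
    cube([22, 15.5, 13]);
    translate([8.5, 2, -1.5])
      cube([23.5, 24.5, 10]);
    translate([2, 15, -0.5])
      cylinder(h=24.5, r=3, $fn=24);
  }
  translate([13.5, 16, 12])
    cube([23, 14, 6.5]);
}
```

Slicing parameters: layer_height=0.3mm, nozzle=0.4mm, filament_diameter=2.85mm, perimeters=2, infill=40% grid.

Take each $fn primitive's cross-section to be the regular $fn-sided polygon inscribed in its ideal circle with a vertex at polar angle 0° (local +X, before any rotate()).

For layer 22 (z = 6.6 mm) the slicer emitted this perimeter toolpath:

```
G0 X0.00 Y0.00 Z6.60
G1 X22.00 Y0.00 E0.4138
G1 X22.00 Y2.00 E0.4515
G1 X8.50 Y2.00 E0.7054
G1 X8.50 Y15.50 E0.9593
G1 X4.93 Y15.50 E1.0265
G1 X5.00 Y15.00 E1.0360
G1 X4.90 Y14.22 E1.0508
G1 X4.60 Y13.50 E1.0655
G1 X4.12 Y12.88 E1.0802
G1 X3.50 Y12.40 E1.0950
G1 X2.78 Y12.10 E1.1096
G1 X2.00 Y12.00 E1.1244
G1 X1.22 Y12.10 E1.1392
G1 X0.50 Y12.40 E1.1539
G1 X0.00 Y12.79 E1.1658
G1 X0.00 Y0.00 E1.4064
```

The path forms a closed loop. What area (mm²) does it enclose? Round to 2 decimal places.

Apply the shoelace formula to the sequence of (X, Y) vertices; enclosed area = 143.79 mm².

143.79 mm²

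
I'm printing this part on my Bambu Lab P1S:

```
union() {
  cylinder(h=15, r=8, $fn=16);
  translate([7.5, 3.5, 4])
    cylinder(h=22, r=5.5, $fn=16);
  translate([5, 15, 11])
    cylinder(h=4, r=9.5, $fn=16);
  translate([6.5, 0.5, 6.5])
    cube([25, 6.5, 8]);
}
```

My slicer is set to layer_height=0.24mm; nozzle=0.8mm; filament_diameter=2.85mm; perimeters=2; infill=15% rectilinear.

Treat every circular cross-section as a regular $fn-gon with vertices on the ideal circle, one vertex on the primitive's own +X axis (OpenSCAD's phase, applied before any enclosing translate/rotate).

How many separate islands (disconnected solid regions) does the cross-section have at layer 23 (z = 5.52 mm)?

At z = 5.52 mm: the cylinder: section is a regular 16-gon, circumradius r=8; the r=5.5 cylinder at (7.5, 3.5) contributes a regular 16-gon of circumradius 5.5; the cylinder at (5, 15) is not intersected at this z (z outside [11, 15]); the cube at (6.5, 0.5) is not intersected at this z (z outside [6.5, 14.5]); Taking the union: the regions partially overlap (shared area 35.59 mm²), so overlapping operands fuse into one piece — 1 connected region. Overall, the cross-section is a single solid region. Island count = 1.

1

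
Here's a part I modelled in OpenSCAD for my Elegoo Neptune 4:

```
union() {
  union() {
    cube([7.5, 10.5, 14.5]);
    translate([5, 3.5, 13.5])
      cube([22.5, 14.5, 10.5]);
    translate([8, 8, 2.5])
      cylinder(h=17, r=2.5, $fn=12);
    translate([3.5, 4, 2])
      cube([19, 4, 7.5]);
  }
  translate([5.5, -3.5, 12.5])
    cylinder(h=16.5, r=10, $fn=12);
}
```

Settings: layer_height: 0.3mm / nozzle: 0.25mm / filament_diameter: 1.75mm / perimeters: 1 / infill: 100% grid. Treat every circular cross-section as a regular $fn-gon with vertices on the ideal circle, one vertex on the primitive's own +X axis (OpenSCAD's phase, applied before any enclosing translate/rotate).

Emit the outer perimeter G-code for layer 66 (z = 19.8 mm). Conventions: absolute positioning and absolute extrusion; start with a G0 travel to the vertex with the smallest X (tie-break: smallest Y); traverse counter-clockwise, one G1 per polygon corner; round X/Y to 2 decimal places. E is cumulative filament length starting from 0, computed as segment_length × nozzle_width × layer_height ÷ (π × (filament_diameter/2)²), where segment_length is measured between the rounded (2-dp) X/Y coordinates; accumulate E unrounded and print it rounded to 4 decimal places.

G0 X-4.50 Y-3.50 Z19.80
G1 X-3.16 Y-8.50 E0.1614
G1 X0.50 Y-12.16 E0.3228
G1 X5.50 Y-13.50 E0.4842
G1 X10.50 Y-12.16 E0.6456
G1 X14.16 Y-8.50 E0.8070
G1 X15.50 Y-3.50 E0.9684
G1 X14.16 Y1.50 E1.1298
G1 X12.16 Y3.50 E1.2180
G1 X27.50 Y3.50 E1.6964
G1 X27.50 Y18.00 E2.1485
G1 X5.00 Y18.00 E2.8501
G1 X5.00 Y6.37 E3.2127
G1 X0.50 Y5.16 E3.3580
G1 X-3.16 Y1.50 E3.5194
G1 X-4.50 Y-3.50 E3.6808

At z = 19.8 mm: the cube is absent (z outside [0, 14.5]); the cube at (5, 3.5) (footprint 22.5×14.5) is included at this height; the cylinder at (8, 8) is not intersected at this z (z outside [2.5, 19.5]); the cube at (3.5, 4) does not reach this height (z outside [2, 9.5]); Combining (union): only the 22.5×14.5 cube at (5, 3.5) is present, so the union is just that shape — 1 connected region; the r=10 cylinder at (5.5, -3.5) contributes a regular 12-gon of circumradius 10; Combining (union): the regions partially overlap (shared area 14.50 mm²), so overlapping operands fuse into one piece — 1 connected region. The outline is a single polygon with 15 vertices. Extrusion per mm of travel: 0.25 × 0.3 / (π × 0.875²) = 0.031181. Accumulating E over each segment gives final E = 3.6808.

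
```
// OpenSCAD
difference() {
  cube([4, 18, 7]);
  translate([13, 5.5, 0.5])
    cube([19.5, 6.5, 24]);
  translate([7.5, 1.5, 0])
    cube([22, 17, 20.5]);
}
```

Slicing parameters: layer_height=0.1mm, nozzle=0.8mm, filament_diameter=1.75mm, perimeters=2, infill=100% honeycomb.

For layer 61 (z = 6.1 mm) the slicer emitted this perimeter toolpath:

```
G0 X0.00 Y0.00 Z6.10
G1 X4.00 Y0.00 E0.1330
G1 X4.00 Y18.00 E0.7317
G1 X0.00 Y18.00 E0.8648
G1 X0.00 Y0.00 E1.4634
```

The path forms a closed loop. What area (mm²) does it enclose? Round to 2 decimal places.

72.00 mm²

Apply the shoelace formula to the sequence of (X, Y) vertices; enclosed area = 72.00 mm².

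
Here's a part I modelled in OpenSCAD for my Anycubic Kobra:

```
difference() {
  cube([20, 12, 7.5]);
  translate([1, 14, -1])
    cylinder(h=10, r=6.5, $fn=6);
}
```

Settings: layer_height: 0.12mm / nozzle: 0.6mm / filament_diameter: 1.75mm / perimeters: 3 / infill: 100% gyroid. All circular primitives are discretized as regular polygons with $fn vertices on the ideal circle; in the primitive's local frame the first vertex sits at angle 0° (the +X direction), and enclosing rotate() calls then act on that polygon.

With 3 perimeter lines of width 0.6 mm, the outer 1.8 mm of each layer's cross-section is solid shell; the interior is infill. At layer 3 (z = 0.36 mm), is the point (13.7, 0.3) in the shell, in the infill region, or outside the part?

At z = 0.36 mm: the 20×12 cube contributes its full rectangle; the cylinder at (1, 14): section is a regular 6-gon, circumradius r=6.5; Subtracting the remaining from the first: starting from the 20×12 cube, the r=6.5 cylinder at (1, 14) partially overlaps it — only the 19.23 mm² overlap (of its 109.77 mm²) is removed, clipping the outline — 1 connected region. Overall, the cross-section is a single solid region. The nearest boundary edge runs (20.00, 0.00)→(0.00, 0.00); distance from the point to it = 0.30 mm. The point is inside the cross-section, 0.30 mm from the nearest boundary — within the 1.8 mm shell band (3 × 0.6).

shell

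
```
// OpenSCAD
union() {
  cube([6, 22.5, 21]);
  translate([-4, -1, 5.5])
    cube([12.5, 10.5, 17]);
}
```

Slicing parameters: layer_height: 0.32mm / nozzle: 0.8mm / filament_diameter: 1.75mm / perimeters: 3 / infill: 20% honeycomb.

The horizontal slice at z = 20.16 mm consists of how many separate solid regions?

At z = 20.16 mm: the 6×22.5 cube contributes its full rectangle; the 12.5×10.5 cube at (-4, -1) contributes its full rectangle; Taking the union: the regions partially overlap (shared area 57.00 mm²), so overlapping operands fuse into one piece — 1 connected region. The result has 1 disconnected region.

1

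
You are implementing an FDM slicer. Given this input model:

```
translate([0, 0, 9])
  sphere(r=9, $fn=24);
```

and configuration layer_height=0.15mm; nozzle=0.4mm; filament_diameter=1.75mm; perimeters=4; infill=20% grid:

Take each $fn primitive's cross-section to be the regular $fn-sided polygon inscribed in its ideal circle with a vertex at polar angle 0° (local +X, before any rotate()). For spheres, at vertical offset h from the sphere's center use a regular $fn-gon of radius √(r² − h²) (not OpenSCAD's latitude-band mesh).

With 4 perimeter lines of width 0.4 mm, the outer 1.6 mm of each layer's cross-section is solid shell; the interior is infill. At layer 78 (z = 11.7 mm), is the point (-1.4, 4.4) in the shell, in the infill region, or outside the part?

At z = 11.7 mm: the sphere: section is a regular 24-gon, circumradius = √(r²−h²) = √(9²−2.7²) = 8.585. Overall, the cross-section is a single solid region. The nearest boundary edge runs (-2.22, 8.29)→(-4.29, 7.44); distance from the point to it = 3.91 mm. The point is inside the cross-section and 3.91 mm from the nearest boundary — more than the 1.6 mm shell width (4 × 0.4), so it's in the infill interior.

infill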